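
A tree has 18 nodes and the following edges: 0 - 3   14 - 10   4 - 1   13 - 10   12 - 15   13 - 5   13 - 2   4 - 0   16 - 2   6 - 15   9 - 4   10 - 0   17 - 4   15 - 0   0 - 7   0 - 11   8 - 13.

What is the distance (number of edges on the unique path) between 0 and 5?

3

0–10–13–5: 3 edges.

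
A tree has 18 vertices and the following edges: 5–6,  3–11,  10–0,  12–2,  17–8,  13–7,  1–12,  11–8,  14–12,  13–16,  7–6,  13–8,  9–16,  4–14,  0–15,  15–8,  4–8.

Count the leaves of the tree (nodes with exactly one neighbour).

Exactly 7 nodes have a single neighbour: 1, 2, 3, 5, 9, 10, 17.

7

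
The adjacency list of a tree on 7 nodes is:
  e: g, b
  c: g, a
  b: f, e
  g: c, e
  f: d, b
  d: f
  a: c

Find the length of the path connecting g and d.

4

Walking from g: g–e–b–f–d. Length 4.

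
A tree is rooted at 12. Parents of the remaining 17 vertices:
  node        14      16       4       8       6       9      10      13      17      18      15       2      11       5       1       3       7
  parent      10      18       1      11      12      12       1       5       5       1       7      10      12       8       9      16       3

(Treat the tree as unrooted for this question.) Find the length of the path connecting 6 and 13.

5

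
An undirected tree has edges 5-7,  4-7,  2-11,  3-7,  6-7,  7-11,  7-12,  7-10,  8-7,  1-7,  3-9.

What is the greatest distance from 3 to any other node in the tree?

A farthest node from 3 is 2.
The path 3–7–11–2 has 3 edges.

3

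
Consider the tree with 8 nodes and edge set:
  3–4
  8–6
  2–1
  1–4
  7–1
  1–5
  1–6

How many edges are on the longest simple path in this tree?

BFS from 8 reaches 3 last, at distance 4; BFS from 3 confirms no node is farther.
Path: 8 – 6 – 1 – 4 – 3.

4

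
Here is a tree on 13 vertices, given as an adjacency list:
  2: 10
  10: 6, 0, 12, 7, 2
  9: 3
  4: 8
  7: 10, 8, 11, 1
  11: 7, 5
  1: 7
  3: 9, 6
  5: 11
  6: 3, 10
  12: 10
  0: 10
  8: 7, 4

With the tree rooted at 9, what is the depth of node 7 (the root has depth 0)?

Climbing from 7 to the root: 7–10–6–3–9. That's 4 steps.

4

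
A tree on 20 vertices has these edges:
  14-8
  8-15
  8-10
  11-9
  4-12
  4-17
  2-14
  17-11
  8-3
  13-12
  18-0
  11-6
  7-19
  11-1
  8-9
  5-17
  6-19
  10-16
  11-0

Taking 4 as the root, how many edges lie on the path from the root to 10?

Climbing from 10 to the root: 10 – 8 – 9 – 11 – 17 – 4. That's 5 steps.

5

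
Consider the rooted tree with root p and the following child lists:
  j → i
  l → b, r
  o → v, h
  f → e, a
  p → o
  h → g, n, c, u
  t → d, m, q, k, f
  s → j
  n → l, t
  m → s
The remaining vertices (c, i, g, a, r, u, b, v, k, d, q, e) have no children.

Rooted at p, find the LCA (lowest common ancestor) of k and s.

Ancestors of k (toward the root): k, t, n, h, o, p.
Ancestors of s: s, m, t, n, h, o, p.
The deepest node appearing in both lists is t.

t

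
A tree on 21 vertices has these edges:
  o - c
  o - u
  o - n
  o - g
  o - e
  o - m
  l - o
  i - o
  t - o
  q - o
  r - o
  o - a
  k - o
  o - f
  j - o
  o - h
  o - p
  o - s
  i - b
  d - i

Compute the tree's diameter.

BFS from d reaches j last, at distance 3; BFS from j confirms no node is farther.
Path: d - i - o - j.

3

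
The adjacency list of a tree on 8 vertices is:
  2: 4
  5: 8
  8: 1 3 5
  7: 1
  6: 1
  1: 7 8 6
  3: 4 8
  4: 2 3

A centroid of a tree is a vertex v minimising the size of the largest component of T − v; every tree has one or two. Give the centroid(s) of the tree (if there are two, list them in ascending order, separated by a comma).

8

Removing 8 splits the tree into components of sizes 3, 3, 1; the largest is 3 ≤ ⌊8/2⌋ = 4.
No neighbour of 8 does as well, so 8 is the unique centroid.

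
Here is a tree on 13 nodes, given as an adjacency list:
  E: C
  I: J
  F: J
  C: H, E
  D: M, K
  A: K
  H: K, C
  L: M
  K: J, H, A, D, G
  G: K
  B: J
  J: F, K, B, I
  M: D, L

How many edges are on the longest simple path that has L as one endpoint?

Distances from L peak at 6, attained at E.
L–M–D–K–H–C–E

6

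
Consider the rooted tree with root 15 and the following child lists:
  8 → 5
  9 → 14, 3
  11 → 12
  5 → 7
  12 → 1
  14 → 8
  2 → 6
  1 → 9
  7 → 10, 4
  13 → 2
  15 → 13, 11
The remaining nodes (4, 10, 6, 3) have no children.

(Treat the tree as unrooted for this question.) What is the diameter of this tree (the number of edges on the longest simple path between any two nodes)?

12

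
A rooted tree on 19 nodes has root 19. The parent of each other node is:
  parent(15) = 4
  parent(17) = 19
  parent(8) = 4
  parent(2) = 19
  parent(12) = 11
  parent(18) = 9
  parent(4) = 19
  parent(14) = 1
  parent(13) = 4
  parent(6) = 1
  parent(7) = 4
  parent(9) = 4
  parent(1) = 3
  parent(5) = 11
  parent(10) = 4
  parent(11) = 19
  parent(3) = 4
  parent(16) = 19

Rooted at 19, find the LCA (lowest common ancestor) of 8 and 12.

19

Path 8→root: 8 4 19; path 12→root: 12 11 19.
First common node: 19.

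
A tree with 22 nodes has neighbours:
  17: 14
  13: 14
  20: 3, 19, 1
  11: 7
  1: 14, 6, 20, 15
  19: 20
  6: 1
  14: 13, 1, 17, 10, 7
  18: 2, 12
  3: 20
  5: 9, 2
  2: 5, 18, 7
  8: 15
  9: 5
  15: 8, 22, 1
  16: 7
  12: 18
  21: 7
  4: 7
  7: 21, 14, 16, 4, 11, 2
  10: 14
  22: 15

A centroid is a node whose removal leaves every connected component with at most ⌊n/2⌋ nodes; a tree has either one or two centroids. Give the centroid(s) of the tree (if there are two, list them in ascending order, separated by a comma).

If 14 is removed the pieces have sizes 10, 8, 1, 1, 1, all ≤ ⌊22/2⌋ = 11.
No neighbour of 14 does as well, so 14 is the unique centroid.

14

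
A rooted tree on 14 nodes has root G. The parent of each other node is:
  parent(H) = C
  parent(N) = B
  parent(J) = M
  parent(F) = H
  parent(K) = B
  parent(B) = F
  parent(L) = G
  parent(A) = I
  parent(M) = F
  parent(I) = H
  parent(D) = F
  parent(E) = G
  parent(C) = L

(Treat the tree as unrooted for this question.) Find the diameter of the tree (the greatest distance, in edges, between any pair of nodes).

Starting from E, a farthest node is K at distance 7.
One longest path: E-G-L-C-H-F-B-K.
So the diameter is 7.

7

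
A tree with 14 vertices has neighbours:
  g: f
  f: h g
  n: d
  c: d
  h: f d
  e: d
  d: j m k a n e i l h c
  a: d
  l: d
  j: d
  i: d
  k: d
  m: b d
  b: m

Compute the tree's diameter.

5

BFS from g reaches b last, at distance 5; BFS from b confirms no node is farther.
Path: g–f–h–d–m–b.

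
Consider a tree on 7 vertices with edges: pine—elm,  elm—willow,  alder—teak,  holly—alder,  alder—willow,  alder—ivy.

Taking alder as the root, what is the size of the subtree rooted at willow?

3

Descendants of willow (including itself): willow, elm, pine. That's 3.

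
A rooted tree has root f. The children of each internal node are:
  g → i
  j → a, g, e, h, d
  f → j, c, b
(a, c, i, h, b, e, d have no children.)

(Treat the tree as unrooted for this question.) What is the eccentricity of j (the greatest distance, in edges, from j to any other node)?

Distances from j peak at 2, attained at i (b, c also at distance 2).
j-g-i

2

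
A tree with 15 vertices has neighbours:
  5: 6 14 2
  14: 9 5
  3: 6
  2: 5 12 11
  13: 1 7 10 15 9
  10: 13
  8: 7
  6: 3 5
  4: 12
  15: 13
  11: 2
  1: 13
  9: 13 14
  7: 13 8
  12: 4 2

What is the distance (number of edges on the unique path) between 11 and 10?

6

11 - 2 - 5 - 14 - 9 - 13 - 10: 6 edges.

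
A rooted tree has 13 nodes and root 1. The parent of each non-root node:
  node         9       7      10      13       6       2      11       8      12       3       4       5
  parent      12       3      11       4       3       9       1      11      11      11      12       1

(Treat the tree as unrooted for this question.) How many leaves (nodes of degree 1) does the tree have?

The leaves are 2, 5, 6, 7, 8, 10, 13.
That is 7 leaves.

7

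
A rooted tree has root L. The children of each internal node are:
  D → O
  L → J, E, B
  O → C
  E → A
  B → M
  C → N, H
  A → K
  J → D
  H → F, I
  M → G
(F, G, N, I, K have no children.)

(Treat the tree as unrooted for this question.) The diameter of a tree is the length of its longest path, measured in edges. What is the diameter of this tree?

9

A longest path is F–H–C–O–D–J–L–E–A–K, with 9 edges.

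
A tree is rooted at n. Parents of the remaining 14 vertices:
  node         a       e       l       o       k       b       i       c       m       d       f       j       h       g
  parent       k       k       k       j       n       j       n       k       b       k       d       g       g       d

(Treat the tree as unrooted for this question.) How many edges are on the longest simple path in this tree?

7

BFS from m reaches i last, at distance 7; BFS from i confirms no node is farther.
Path: m–b–j–g–d–k–n–i.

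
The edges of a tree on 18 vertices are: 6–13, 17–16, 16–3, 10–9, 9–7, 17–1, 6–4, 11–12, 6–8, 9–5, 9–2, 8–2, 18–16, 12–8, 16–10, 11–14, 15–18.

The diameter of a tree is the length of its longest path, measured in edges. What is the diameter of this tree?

9

BFS from 15 reaches 14 last, at distance 9; BFS from 14 confirms no node is farther.
Path: 15 - 18 - 16 - 10 - 9 - 2 - 8 - 12 - 11 - 14.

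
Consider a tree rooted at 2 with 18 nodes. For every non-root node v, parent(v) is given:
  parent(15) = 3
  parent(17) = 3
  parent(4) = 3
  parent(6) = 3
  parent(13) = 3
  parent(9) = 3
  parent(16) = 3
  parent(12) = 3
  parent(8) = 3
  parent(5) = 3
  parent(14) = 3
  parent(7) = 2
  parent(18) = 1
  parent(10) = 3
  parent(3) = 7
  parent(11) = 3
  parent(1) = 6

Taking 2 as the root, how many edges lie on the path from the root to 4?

Climbing from 4 to the root: 4–3–7–2. That's 3 steps.

3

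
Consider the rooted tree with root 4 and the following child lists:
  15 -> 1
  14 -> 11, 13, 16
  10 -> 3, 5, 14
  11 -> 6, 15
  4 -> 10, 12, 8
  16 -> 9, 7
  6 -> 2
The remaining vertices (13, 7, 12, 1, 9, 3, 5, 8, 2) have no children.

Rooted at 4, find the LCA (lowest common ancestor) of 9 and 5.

Path 9→root: 9 16 14 10 4; path 5→root: 5 10 4.
First common node: 10.

10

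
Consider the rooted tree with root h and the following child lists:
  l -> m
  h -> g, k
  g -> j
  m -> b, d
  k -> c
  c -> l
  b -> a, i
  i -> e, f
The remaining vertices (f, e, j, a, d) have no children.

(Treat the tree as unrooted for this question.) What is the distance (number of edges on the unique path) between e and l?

Walking from e: e–i–b–m–l. Length 4.

4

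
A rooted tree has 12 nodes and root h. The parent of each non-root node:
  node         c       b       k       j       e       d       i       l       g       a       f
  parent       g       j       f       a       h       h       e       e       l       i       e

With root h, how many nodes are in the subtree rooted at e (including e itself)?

The subtree rooted at e contains: e, l, f, i, g, k, a, c, j, b — 10 nodes.

10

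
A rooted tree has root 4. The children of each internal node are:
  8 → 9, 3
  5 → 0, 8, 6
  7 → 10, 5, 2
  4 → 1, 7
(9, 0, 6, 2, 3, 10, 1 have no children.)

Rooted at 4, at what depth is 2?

2

Climbing from 2 to the root: 2 → 7 → 4. That's 2 steps.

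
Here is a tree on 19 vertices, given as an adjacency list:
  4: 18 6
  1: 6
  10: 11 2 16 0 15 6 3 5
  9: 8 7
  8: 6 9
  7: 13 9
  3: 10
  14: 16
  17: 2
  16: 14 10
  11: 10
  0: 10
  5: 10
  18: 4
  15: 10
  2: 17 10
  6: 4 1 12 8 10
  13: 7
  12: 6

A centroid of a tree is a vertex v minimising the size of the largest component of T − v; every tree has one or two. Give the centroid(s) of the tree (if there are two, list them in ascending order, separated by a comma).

10

Removing 10 splits the tree into components of sizes 9, 2, 2, 1, 1, 1, 1, 1; the largest is 9 ≤ ⌊19/2⌋ = 9.
Every other node leaves some component of size > 9, so the centroid is unique.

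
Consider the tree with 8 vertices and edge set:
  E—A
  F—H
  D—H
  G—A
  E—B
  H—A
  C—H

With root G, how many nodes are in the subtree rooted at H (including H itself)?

4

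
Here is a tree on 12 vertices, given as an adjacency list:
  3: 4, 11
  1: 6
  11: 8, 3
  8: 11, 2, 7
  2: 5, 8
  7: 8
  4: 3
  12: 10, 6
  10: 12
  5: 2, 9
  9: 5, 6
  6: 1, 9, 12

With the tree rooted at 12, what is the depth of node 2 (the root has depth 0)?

Path from 12 to 2: 12 → 6 → 9 → 5 → 2, which has 4 edges.

4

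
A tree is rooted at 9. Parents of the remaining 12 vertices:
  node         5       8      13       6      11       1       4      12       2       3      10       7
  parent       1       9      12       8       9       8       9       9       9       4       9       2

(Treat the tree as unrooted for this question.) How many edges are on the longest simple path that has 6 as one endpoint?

Distances from 6 peak at 4, attained at 3 (13, 7 also at distance 4).
6 – 8 – 9 – 4 – 3

4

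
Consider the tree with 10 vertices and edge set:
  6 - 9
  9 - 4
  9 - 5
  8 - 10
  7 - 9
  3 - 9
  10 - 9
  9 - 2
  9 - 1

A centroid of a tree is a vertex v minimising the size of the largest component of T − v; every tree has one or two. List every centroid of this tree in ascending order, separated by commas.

Delete 9: the remaining components have sizes 2, 1, 1, 1, 1, 1, 1, 1. Max 2 ≤ 5, so 9 is a centroid.
Every other node leaves some component of size > 5, so the centroid is unique.

9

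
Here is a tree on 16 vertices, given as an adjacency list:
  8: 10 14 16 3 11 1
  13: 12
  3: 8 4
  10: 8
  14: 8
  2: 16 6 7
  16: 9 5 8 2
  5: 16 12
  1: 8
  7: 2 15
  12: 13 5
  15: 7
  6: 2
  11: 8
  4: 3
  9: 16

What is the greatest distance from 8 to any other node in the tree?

A farthest node from 8 is 13 (15 also at distance 4).
The path 8-16-5-12-13 has 4 edges.

4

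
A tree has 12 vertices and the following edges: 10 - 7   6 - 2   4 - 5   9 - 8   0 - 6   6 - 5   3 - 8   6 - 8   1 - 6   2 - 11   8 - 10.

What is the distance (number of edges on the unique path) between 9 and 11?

9 - 8 - 6 - 2 - 11: 4 edges.

4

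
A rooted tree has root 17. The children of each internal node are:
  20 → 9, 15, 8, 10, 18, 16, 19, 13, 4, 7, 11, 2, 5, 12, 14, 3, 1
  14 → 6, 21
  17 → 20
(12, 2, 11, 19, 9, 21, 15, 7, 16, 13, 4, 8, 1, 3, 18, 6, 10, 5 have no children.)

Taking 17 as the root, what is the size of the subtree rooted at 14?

3

The subtree rooted at 14 contains: 14, 6, 21 — 3 nodes.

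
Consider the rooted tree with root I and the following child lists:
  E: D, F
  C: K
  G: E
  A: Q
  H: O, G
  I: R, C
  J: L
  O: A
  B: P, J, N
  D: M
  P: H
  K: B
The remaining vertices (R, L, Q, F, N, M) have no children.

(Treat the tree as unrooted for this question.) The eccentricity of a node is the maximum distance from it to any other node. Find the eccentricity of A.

8

A farthest node from A is R.
The path A – O – H – P – B – K – C – I – R has 8 edges.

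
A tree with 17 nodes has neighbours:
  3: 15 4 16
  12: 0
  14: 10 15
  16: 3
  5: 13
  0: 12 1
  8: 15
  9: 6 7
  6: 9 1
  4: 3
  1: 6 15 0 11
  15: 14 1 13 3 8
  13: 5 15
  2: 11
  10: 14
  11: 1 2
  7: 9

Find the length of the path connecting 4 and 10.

4

The path is 4 - 3 - 15 - 14 - 10, which has 4 edges.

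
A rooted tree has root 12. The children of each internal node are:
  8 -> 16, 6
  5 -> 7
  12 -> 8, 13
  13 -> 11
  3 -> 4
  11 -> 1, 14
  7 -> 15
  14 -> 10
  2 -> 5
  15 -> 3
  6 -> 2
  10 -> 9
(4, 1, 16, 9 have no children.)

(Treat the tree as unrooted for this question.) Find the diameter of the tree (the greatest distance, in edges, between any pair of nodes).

Starting from 4, a farthest node is 9 at distance 13.
One longest path: 4-3-15-7-5-2-6-8-12-13-11-14-10-9.
So the diameter is 13.

13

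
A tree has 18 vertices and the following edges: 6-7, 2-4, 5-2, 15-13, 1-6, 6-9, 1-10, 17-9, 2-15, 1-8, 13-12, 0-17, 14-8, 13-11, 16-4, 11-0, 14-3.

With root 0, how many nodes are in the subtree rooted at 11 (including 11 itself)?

8

11's subtree: {11, 13, 12, 15, 2, 5, 4, 16}, size 8.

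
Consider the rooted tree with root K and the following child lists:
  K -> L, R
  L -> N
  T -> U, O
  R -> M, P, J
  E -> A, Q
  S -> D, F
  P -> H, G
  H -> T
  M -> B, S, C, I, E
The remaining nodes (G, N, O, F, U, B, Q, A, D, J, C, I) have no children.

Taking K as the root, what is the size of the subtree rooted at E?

3

The subtree rooted at E contains: E, Q, A — 3 nodes.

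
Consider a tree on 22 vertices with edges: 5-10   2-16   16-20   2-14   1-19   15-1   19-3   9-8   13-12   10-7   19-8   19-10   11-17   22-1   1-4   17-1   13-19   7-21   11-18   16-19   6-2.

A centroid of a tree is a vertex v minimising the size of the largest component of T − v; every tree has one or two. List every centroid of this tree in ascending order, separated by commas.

Delete 19: the remaining components have sizes 7, 5, 4, 2, 2, 1. Max 7 ≤ 11, so 19 is a centroid.
No neighbour of 19 does as well, so 19 is the unique centroid.

19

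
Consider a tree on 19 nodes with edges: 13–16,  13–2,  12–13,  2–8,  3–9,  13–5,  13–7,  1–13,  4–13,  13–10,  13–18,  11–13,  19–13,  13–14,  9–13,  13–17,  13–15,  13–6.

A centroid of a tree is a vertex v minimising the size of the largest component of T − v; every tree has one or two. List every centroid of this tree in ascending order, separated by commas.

If 13 is removed the pieces have sizes 2, 2, 1, 1, 1, 1, 1, 1, 1, 1, 1, 1, 1, 1, 1, 1, all ≤ ⌊19/2⌋ = 9.
No neighbour of 13 does as well, so 13 is the unique centroid.

13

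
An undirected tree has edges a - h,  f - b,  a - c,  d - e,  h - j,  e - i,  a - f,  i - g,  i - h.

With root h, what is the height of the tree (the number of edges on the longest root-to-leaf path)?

The longest root-to-leaf path is h – i – e – d (3 edges).

3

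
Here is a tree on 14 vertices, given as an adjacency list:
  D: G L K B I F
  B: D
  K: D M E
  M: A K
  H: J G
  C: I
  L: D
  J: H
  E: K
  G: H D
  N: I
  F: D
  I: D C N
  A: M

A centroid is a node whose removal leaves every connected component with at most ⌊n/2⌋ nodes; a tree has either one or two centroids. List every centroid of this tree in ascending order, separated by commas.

D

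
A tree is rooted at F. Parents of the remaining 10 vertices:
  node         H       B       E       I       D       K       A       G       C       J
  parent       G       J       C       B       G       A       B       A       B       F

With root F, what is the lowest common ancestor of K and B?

B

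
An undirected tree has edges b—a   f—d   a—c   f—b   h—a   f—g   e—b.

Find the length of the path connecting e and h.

e–b–a–h: 3 edges.

3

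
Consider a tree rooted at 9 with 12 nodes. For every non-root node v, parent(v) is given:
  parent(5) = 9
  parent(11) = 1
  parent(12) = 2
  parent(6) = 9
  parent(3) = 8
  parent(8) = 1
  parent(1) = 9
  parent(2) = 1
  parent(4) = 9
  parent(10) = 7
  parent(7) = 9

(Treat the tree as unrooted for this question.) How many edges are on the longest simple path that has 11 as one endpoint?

The node farthest from 11 is 10, via 11-1-9-7-10 — 4 edges.

4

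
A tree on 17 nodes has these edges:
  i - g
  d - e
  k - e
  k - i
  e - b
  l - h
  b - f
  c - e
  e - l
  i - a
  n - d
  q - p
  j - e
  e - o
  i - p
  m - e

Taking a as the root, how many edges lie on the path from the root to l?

4

Path from a to l: a–i–k–e–l, which has 4 edges.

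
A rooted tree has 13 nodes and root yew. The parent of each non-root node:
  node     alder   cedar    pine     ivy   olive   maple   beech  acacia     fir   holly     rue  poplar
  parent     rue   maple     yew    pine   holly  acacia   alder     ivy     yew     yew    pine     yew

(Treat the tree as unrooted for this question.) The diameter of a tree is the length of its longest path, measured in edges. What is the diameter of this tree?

Starting from cedar, a farthest node is beech at distance 7.
One longest path: cedar–maple–acacia–ivy–pine–rue–alder–beech.
So the diameter is 7.

7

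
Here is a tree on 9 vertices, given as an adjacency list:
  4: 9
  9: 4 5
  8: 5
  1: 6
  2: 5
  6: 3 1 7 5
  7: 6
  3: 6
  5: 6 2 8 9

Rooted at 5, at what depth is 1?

2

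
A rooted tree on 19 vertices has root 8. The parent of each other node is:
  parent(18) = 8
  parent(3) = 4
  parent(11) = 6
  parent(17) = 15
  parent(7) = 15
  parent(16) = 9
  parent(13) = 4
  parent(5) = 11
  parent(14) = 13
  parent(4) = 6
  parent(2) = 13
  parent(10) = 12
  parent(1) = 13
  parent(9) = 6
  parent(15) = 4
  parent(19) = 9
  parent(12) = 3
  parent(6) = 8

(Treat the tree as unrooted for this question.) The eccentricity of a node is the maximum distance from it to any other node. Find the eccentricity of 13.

The node farthest from 13 is 5 (19, 16, 18, 10 also at distance 4), via 13 – 4 – 6 – 11 – 5 — 4 edges.

4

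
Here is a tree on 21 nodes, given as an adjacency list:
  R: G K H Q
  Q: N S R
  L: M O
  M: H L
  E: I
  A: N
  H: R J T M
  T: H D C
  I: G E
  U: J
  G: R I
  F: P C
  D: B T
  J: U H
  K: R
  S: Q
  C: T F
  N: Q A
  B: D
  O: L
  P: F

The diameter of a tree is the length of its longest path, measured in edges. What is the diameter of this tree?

BFS from E reaches P last, at distance 8; BFS from P confirms no node is farther.
Path: E-I-G-R-H-T-C-F-P.

8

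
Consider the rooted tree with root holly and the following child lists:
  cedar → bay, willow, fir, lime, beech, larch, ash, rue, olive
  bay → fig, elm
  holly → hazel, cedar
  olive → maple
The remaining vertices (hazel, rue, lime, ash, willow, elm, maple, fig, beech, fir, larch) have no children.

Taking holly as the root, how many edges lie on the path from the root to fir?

2

Path from holly to fir: holly → cedar → fir, which has 2 edges.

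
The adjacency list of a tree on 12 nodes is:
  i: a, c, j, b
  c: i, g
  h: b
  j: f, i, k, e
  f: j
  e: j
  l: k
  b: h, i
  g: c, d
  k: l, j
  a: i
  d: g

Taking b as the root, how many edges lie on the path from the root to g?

3

Path from b to g: b–i–c–g, which has 3 edges.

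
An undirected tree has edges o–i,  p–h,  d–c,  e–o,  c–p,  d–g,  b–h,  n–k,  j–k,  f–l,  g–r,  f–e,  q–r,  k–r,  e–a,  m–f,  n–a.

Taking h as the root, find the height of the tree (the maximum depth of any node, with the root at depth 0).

m sits deepest: h-p-c-d-g-r-k-n-a-e-f-m — 11 edges from the root.

11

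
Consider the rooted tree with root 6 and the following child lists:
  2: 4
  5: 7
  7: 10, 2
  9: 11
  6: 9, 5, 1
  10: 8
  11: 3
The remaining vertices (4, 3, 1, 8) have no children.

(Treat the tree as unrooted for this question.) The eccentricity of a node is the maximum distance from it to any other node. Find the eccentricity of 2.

The node farthest from 2 is 3, via 2–7–5–6–9–11–3 — 6 edges.

6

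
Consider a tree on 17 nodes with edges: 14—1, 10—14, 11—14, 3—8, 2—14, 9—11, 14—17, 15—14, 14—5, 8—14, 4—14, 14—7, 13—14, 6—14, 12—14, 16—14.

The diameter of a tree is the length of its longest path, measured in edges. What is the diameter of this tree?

4

BFS from 3 reaches 9 last, at distance 4; BFS from 9 confirms no node is farther.
Path: 3 - 8 - 14 - 11 - 9.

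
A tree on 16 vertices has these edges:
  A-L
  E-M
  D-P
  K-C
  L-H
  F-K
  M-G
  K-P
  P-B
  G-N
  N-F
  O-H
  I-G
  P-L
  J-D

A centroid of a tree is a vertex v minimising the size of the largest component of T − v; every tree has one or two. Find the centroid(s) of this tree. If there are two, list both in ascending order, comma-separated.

K, P

Delete K: the remaining components have sizes 8, 6, 1. Max 8 ≤ 8, so K is a centroid.
Its neighbour P also leaves a largest component of size 8, so both are centroids.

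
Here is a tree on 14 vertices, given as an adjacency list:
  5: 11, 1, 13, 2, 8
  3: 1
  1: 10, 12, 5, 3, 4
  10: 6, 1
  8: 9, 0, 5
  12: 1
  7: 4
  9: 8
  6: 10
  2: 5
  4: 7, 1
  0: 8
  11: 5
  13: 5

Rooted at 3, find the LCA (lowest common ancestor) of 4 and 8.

Path 4→root: 4 1 3; path 8→root: 8 5 1 3.
First common node: 1.

1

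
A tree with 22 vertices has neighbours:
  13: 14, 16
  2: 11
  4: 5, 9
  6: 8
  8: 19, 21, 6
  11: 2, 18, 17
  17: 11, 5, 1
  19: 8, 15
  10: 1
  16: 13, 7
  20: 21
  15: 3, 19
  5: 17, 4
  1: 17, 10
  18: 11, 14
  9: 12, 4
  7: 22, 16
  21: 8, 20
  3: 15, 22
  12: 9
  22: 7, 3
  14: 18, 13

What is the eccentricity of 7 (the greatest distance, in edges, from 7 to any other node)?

10

The node farthest from 7 is 12, via 7 – 16 – 13 – 14 – 18 – 11 – 17 – 5 – 4 – 9 – 12 — 10 edges.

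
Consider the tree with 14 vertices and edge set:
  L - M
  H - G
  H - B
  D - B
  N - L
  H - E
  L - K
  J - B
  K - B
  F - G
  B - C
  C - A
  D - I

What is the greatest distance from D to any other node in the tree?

The node farthest from D is F (M, N also at distance 4), via D–B–H–G–F — 4 edges.

4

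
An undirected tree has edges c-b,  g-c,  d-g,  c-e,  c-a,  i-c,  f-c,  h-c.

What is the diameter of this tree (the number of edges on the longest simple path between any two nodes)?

Starting from d, a farthest node is h at distance 3.
One longest path: d–g–c–h.
So the diameter is 3.

3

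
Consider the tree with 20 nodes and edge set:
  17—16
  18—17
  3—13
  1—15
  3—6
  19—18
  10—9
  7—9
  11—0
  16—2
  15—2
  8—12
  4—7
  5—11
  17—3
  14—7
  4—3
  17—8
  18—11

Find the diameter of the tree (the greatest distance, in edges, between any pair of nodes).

BFS from 10 reaches 1 last, at distance 9; BFS from 1 confirms no node is farther.
Path: 10–9–7–4–3–17–16–2–15–1.

9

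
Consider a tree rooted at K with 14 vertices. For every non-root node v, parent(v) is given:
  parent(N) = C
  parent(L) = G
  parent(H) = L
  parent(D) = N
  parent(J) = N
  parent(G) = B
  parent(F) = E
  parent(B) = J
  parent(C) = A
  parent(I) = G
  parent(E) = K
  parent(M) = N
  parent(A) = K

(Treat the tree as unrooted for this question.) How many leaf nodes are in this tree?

Degree-1 nodes: D, F, H, I, M — 5 of them.

5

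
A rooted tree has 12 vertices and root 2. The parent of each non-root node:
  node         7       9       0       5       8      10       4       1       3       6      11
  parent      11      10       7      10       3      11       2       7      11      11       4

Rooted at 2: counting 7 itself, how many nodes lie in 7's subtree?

3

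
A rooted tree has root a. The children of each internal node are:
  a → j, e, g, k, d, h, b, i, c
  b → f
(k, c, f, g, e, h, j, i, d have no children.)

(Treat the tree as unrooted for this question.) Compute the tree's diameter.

3

Starting from f, a farthest node is d at distance 3.
One longest path: f – b – a – d.
So the diameter is 3.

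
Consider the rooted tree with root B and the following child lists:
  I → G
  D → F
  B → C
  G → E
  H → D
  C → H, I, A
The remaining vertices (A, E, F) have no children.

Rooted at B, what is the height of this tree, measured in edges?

4

A deepest node is F, reached by B–C–H–D–F.
That path has 4 edges, so the height is 4.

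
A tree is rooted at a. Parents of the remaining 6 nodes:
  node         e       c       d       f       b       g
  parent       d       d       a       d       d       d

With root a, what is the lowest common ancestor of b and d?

b's ancestor chain is b, d, a and d's is d, a; they first meet at d.

d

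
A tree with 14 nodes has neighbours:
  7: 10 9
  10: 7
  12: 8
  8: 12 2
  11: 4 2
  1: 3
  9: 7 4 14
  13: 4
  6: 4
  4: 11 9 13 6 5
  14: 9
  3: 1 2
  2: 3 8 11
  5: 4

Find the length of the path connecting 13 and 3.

The path is 13 – 4 – 11 – 2 – 3, which has 4 edges.

4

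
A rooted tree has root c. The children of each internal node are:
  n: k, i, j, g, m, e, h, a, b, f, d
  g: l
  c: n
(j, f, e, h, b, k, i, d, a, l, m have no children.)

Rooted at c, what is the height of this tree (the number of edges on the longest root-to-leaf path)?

A deepest node is l, reached by c → n → g → l.
That path has 3 edges, so the height is 3.

3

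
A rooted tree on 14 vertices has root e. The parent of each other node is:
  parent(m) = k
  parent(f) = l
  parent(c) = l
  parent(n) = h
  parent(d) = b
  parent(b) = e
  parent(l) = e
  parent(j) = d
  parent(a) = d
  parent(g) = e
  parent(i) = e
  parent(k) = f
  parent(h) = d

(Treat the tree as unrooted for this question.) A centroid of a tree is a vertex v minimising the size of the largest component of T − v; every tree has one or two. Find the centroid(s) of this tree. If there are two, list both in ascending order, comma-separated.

e

Removing e splits the tree into components of sizes 6, 5, 1, 1; the largest is 6 ≤ ⌊14/2⌋ = 7.
No neighbour of e does as well, so e is the unique centroid.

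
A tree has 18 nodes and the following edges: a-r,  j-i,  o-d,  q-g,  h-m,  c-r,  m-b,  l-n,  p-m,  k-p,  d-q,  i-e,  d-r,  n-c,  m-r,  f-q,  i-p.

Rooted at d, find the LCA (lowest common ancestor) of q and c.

Path q→root: q d; path c→root: c r d.
First common node: d.

d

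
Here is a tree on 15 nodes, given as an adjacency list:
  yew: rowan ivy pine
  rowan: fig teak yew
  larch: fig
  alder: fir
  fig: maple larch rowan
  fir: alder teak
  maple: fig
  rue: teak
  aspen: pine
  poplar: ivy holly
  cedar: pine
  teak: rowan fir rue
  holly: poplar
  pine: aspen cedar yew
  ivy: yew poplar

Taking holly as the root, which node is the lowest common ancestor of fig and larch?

fig

Ancestors of fig (toward the root): fig, rowan, yew, ivy, poplar, holly.
Ancestors of larch: larch, fig, rowan, yew, ivy, poplar, holly.
The deepest node appearing in both lists is fig.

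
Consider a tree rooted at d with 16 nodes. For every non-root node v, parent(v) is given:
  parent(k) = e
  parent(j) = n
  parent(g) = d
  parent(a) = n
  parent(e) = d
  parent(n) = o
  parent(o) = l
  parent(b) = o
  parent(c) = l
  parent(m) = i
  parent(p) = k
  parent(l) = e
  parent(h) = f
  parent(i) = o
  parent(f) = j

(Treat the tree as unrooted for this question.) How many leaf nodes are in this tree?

7

The leaves are a, b, c, g, h, m, p.
That is 7 leaves.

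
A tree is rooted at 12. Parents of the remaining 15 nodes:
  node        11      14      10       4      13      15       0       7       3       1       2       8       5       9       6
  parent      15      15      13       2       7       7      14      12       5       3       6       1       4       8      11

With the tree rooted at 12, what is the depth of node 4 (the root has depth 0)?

6

Climbing from 4 to the root: 4 → 2 → 6 → 11 → 15 → 7 → 12. That's 6 steps.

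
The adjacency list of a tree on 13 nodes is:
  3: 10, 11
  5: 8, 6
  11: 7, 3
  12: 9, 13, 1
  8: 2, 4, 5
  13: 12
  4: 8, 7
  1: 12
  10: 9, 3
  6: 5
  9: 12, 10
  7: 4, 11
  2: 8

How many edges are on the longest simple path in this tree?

A longest path is 6–5–8–4–7–11–3–10–9–12–13, with 10 edges.

10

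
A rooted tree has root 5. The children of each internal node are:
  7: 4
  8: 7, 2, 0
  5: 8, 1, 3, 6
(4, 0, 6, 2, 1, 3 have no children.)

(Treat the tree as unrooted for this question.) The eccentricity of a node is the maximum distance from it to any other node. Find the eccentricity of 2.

A farthest node from 2 is 1 (3, 6, 4 also at distance 3).
The path 2–8–5–1 has 3 edges.

3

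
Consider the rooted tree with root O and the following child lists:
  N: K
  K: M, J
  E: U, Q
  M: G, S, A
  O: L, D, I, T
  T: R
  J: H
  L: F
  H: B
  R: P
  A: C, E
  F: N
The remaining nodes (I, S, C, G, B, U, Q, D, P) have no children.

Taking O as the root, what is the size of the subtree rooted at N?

13

The subtree rooted at N contains: N, K, J, M, H, A, G, S, B, E, C, Q, U — 13 nodes.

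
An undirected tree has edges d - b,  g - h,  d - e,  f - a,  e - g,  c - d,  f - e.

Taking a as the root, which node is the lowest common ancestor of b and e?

e

Path b→root: b d e f a; path e→root: e f a.
First common node: e.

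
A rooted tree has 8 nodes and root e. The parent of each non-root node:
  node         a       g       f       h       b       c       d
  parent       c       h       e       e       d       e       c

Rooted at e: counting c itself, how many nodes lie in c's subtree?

4

The subtree rooted at c contains: c, d, a, b — 4 nodes.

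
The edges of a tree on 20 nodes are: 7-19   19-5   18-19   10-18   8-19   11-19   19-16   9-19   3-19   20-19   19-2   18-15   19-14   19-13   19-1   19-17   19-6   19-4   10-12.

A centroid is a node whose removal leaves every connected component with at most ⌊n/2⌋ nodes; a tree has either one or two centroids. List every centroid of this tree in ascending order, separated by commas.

19

Removing 19 splits the tree into components of sizes 4, 1, 1, 1, 1, 1, 1, 1, 1, 1, 1, 1, 1, 1, 1, 1; the largest is 4 ≤ ⌊20/2⌋ = 10.
Every other node leaves some component of size > 10, so the centroid is unique.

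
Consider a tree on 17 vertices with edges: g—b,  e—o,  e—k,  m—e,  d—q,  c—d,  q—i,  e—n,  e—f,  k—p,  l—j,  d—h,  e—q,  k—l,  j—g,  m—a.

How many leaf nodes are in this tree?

The leaves are a, b, c, f, h, i, n, o, p.
That is 9 leaves.

9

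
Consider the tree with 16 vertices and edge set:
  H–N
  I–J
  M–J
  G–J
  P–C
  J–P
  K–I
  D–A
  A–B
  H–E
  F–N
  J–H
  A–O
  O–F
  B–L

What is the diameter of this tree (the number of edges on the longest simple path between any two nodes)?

9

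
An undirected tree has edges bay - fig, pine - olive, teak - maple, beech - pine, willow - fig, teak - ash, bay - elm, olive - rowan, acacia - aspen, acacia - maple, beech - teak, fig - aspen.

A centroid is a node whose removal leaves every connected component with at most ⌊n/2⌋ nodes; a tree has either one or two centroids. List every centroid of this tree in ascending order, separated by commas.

maple

Removing maple splits the tree into components of sizes 6, 6; the largest is 6 ≤ ⌊13/2⌋ = 6.
Every other node leaves some component of size > 6, so the centroid is unique.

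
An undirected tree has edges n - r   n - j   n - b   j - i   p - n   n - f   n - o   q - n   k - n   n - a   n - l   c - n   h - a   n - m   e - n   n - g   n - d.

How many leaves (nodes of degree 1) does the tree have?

15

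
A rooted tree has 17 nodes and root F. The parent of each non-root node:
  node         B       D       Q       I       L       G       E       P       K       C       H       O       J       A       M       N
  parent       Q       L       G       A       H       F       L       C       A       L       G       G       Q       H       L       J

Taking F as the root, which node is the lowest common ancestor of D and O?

Ancestors of D (toward the root): D, L, H, G, F.
Ancestors of O: O, G, F.
The deepest node appearing in both lists is G.

G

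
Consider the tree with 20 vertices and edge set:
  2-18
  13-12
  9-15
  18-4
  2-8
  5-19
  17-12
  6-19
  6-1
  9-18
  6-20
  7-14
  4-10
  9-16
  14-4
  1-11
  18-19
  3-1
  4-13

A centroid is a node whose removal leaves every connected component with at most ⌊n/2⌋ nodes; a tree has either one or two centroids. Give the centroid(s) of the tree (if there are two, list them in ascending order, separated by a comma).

Removing 18 splits the tree into components of sizes 7, 7, 3, 2; the largest is 7 ≤ ⌊20/2⌋ = 10.
Every other node leaves some component of size > 10, so the centroid is unique.

18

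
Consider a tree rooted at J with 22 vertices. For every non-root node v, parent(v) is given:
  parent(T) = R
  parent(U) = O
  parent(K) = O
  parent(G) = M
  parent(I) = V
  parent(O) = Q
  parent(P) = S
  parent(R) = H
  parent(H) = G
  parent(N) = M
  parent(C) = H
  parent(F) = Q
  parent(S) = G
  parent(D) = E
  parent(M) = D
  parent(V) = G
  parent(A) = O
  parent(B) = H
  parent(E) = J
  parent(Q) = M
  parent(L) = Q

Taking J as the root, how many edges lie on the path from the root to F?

J–E–D–M–Q–F — 5 edges.

5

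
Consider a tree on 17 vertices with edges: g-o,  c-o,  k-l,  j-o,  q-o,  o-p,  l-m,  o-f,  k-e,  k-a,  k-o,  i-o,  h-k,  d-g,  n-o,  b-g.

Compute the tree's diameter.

A longest path is m - l - k - o - g - b, with 5 edges.

5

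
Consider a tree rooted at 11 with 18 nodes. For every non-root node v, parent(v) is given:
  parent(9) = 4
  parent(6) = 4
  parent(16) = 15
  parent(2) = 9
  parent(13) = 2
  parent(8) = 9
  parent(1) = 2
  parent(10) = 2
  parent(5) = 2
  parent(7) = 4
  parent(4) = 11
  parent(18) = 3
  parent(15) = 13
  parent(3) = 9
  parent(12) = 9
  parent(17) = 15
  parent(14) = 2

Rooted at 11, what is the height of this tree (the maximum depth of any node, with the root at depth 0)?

6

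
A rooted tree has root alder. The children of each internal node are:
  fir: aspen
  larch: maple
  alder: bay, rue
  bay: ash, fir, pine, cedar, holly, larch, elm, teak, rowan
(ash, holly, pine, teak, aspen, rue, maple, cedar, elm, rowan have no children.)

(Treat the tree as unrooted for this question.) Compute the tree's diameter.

Starting from rue, a farthest node is maple at distance 4.
One longest path: rue – alder – bay – larch – maple.
So the diameter is 4.

4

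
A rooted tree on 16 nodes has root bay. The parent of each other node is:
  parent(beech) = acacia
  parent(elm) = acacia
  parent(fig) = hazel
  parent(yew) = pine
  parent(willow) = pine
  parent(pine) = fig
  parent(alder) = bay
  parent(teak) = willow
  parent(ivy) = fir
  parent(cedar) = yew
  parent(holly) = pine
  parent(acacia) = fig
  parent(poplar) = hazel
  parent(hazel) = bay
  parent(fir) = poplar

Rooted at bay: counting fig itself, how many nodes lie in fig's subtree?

Descendants of fig (including itself): fig, pine, acacia, holly, yew, willow, beech, elm, cedar, teak. That's 10.

10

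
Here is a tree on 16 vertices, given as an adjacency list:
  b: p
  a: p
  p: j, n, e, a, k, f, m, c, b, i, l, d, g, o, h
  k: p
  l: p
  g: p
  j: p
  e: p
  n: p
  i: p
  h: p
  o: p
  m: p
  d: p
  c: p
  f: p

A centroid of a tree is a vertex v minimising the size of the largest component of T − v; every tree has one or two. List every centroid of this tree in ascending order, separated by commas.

p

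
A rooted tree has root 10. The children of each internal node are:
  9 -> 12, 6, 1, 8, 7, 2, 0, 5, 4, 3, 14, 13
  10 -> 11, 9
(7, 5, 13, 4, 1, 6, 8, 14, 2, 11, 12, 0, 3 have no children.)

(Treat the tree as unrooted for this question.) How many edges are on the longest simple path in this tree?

3

BFS from 11 reaches 2 last, at distance 3; BFS from 2 confirms no node is farther.
Path: 11 - 10 - 9 - 2.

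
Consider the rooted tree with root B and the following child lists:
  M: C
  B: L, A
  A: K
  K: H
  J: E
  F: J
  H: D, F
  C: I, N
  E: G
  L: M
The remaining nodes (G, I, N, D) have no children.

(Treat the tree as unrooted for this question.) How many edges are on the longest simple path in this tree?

Starting from G, a farthest node is I at distance 11.
One longest path: G - E - J - F - H - K - A - B - L - M - C - I.
So the diameter is 11.

11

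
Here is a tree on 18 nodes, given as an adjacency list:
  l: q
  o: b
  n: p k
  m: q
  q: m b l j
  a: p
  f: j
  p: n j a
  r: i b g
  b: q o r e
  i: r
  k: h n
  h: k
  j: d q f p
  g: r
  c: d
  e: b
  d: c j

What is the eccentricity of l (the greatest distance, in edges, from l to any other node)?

A farthest node from l is h.
The path l–q–j–p–n–k–h has 6 edges.

6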